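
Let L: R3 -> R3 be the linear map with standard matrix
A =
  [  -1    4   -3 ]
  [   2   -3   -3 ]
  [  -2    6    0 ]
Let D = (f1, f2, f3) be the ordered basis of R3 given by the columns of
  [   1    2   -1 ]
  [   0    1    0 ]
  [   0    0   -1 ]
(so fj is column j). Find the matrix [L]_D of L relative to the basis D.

Let P have columns f1, ..., f3. Then [L]_D = P^(-1) A P.
Here det P = -1, so P^(-1) is integer; computing A P first and then P^(-1)(A P) gives [[-3, -2, 0], [2, 1, 1], [2, -2, -2]].

[[-3, -2, 0], [2, 1, 1], [2, -2, -2]]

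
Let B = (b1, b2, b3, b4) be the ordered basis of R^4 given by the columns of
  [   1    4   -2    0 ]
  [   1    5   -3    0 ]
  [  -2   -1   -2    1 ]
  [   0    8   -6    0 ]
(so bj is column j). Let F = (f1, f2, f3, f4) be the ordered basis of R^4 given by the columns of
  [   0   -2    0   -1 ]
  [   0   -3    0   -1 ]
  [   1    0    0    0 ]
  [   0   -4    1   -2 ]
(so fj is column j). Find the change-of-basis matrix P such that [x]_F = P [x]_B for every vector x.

[[-2, -1, -2, 1], [0, -1, 1, 0], [-2, 0, -2, 0], [-1, -2, 0, 0]]

Take x = bj: its B-coordinates are the j-th standard unit vector, so P e_j — column j of P — equals [bj]_F.
b1 = -2f1 + 0·f2 - 2f3 - f4, giving column 1 = <-2, 0, -2, -1>; repeating for each j gives P = [[-2, -1, -2, 1], [0, -1, 1, 0], [-2, 0, -2, 0], [-1, -2, 0, 0]].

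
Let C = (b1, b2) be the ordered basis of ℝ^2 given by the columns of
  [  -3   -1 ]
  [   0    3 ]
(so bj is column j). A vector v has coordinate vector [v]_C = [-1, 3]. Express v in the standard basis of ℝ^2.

The coordinates say v = -b1 + 3b2; adding the scaled basis vectors gives [0, 9].

[0, 9]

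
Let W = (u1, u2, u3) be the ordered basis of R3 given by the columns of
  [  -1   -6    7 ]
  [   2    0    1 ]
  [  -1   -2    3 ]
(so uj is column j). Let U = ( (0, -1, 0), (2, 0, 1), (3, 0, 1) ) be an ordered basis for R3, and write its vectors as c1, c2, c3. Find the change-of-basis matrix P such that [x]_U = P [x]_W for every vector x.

Let M have columns uj and N have columns cj. Then for every x, N [x]_U = x = M [x]_W, so P = N^(-1) M.
Since det N = -1, N^(-1) has integer entries; multiplying gives P = [[-2, 0, -1], [-2, 0, 2], [1, -2, 1]].

[[-2, 0, -1], [-2, 0, 2], [1, -2, 1]]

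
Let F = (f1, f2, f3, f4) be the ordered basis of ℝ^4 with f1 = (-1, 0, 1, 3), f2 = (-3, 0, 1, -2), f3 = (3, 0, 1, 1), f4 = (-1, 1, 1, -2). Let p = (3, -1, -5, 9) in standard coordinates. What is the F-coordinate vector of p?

(1, -3, -2, -1)

[p]_F is the unique c with M c = p, where M has columns f1, ..., f4.
Solving this 4x4 system gives c = (1, -3, -2, -1).
Check: f1 - 3f2 - 2f3 - f4 = (3, -1, -5, 9).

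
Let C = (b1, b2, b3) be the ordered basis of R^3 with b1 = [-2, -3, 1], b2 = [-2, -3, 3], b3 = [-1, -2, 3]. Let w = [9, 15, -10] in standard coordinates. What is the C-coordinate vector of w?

[-4, 1, -3]

We seek scalars with c_1 b1 + ... + c_3 b3 = w; equivalently solve M c = w where the columns of M are b1, ..., b3.
Gaussian elimination on [M | w] yields c = (-4, 1, -3).
Check: -4b1 + b2 - 3b3 = [9, 15, -10].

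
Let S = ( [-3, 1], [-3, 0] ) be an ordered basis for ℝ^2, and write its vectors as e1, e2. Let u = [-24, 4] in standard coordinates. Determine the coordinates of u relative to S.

[u]_S is the unique c with M c = u, where M has columns e1, e2.
System: -3c_1 - 3c_2 = -24, c_1 + 0c_2 = 4; solving gives c_1 = 4, c_2 = 4.
Check: 4e1 + 4e2 = [-24, 4].

[4, 4]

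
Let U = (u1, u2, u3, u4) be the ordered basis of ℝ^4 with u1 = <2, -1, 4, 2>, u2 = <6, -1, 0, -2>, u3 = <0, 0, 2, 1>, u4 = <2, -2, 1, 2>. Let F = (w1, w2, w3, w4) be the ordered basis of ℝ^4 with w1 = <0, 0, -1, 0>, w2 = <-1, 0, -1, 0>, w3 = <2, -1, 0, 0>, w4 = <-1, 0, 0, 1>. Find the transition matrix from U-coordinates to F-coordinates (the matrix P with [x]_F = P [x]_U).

[[-2, 2, -1, -1], [-2, -2, -1, 0], [1, 1, 0, 2], [2, -2, 1, 2]]

Column j of P is [uj]_F, since P maps U-coordinates to F-coordinates.
Expressing u1 in F: u1 = -2w1 - 2w2 + w3 + 2w4, so column 1 of P is <-2, -2, 1, 2>.
Doing the same for each uj gives P = [[-2, 2, -1, -1], [-2, -2, -1, 0], [1, 1, 0, 2], [2, -2, 1, 2]].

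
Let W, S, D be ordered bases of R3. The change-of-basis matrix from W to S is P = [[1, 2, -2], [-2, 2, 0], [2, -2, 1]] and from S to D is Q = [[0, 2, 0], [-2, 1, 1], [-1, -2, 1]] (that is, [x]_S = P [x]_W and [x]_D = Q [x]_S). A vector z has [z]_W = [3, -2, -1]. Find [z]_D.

First [z]_S = P [z]_W = [1, -10, 9].
Then [z]_D = Q [z]_S = [-20, -3, 28].

[-20, -3, 28]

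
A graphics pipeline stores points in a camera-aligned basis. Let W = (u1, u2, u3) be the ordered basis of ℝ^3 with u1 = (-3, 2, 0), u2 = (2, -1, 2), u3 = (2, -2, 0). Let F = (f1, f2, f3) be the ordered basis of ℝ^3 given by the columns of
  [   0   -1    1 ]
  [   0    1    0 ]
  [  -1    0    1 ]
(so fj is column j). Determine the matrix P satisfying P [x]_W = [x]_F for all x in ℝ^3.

[[-1, -1, 0], [2, -1, -2], [-1, 1, 0]]

Column j of P is [uj]_F, since P maps W-coordinates to F-coordinates.
Expressing u1 in F: u1 = -f1 + 2f2 - f3, so column 1 of P is (-1, 2, -1).
Doing the same for each uj gives P = [[-1, -1, 0], [2, -1, -2], [-1, 1, 0]].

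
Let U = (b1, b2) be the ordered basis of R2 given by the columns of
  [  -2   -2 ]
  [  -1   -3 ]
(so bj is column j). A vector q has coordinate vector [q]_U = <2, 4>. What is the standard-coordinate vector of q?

<-12, -14>

By definition q = 2b1 + 4b2.
Summing componentwise gives <-12, -14>.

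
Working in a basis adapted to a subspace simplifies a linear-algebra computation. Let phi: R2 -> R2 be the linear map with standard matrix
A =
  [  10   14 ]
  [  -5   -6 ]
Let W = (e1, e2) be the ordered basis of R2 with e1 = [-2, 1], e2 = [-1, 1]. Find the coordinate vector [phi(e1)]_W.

[2, 2]

Compute phi(e1) = A e1 = [-6, 4] in standard coordinates.
Then write this in W-coordinates: solve for y in y_1 e1 + y_2 e2 = [-6, 4].
This gives y = [2, 2], which is column 1 of [phi]_W.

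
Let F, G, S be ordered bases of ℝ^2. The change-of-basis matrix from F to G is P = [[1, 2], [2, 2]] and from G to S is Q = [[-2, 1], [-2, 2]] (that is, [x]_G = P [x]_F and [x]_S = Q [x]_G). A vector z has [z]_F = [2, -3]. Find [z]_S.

Apply P to get G-coordinates [-4, -2], then Q to get S-coordinates.
The result is [z]_S = [6, 4].

[6, 4]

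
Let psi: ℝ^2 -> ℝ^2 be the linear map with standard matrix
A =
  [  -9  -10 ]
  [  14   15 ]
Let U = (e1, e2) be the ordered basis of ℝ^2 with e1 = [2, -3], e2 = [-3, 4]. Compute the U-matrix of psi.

With P the matrix whose columns are e1, e2, [psi]_U = P^(-1) A P.
Column by column: psi(e1) = A e1 = [12, -17]; its U-coordinates [3, -2] give column 1.
Continuing for each basis vector yields [psi]_U = [[3, -2], [-2, 3]].

[[3, -2], [-2, 3]]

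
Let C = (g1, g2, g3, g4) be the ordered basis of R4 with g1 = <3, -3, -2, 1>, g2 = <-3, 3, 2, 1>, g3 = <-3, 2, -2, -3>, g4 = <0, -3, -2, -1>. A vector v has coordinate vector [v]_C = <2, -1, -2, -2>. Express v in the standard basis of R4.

<15, -7, 2, 9>

By definition v = 2g1 - g2 - 2g3 - 2g4.
Summing componentwise gives <15, -7, 2, 9>.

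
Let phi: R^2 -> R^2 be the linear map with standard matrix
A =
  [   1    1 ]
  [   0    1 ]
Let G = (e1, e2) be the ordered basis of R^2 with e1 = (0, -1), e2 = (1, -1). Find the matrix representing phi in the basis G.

Let P have columns e1, e2. Then [phi]_G = P^(-1) A P.
Here det P = 1, so P^(-1) is integer; computing A P first and then P^(-1)(A P) gives [[2, 1], [-1, 0]].

[[2, 1], [-1, 0]]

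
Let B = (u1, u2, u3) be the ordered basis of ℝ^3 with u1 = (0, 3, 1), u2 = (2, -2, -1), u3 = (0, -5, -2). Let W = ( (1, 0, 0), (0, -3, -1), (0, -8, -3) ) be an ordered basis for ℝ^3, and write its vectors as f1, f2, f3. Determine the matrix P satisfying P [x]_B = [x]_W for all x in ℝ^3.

[[0, 2, 0], [-1, -2, -1], [0, 1, 1]]

Take x = uj: its B-coordinates are the j-th standard unit vector, so P e_j — column j of P — equals [uj]_W.
u1 = 0·f1 - f2 + 0·f3, giving column 1 = (0, -1, 0); repeating for each j gives P = [[0, 2, 0], [-1, -2, -1], [0, 1, 1]].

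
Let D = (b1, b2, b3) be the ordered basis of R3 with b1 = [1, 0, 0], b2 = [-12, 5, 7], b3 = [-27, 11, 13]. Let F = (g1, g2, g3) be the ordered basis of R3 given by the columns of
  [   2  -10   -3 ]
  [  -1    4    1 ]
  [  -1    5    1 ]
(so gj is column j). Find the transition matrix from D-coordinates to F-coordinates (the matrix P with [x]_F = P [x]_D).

[[-1, 1, -2], [0, 2, 2], [-1, -2, 1]]

Column j of P is [bj]_F, since P maps D-coordinates to F-coordinates.
Expressing b1 in F: b1 = -g1 + 0·g2 - g3, so column 1 of P is [-1, 0, -1].
Doing the same for each bj gives P = [[-1, 1, -2], [0, 2, 2], [-1, -2, 1]].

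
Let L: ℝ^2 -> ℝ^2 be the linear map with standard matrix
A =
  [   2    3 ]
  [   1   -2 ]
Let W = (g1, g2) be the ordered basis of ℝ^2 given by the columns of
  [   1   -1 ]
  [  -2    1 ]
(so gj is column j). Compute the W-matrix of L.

[[-1, 2], [3, 1]]

The j-th column of [L]_W is [L(gj)]_W.
L(g1) = A g1 = (-4, 5) = -g1 + 3g2, so column 1 is (-1, 3).
Repeating for g2 and assembling the columns gives [[-1, 2], [3, 1]].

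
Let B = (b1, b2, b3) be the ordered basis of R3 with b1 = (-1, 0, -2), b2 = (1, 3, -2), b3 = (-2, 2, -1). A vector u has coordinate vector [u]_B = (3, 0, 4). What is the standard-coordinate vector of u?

(-11, 8, -10)

The coordinates say u = 3b1 + 0·b2 + 4b3; adding the scaled basis vectors gives (-11, 8, -10).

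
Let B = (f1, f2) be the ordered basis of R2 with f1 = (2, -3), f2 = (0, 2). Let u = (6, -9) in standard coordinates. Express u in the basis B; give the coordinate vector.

(3, 0)

Write u = c_1 f1 + c_2 f2 and solve for the c_i.
System: 2c_1 + 0c_2 = 6, -3c_1 + 2c_2 = -9; solving gives c_1 = 3, c_2 = 0.
Check: 3f1 + 0·f2 = (6, -9).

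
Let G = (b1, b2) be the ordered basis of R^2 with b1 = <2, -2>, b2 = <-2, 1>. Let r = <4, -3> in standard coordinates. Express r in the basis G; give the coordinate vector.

We seek scalars with c_1 b1 + c_2 b2 = r; equivalently solve M c = r where the columns of M are b1, b2.
System: 2c_1 - 2c_2 = 4, -2c_1 + c_2 = -3; solving gives c_1 = 1, c_2 = -1.
Check: b1 - b2 = <4, -3>.

<1, -1>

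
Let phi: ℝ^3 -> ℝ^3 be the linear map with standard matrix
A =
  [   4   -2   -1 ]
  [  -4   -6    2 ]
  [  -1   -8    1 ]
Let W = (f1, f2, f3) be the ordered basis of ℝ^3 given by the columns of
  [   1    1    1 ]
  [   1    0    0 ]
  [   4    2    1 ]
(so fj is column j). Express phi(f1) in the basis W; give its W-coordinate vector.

[-2, 3, -3]

Column 1 of [phi]_W is the W-coordinate vector of phi(f1).
In standard coordinates phi(f1) = A f1 = [-2, -2, -5].
Converting to W: [-2, -2, -5] = -2f1 + 3f2 - 3f3, so the coordinate vector is [-2, 3, -3].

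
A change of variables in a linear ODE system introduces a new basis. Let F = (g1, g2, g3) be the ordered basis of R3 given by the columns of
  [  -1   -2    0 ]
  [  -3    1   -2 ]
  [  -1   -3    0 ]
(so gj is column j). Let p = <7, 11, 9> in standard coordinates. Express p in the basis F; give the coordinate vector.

<-3, -2, -2>

[p]_F is the unique c with M c = p, where M has columns g1, ..., g3.
Row-reducing the augmented matrix [M | p] gives c = (-3, -2, -2).
Check: -3g1 - 2g2 - 2g3 = <7, 11, 9>.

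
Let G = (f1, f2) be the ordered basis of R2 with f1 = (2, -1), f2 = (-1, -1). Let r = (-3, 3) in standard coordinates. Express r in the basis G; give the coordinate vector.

We seek scalars with c_1 f1 + c_2 f2 = r; equivalently solve M c = r where the columns of M are f1, f2.
System: 2c_1 - c_2 = -3, -c_1 - c_2 = 3; solving gives c_1 = -2, c_2 = -1.
Check: -2f1 - f2 = (-3, 3).

(-2, -1)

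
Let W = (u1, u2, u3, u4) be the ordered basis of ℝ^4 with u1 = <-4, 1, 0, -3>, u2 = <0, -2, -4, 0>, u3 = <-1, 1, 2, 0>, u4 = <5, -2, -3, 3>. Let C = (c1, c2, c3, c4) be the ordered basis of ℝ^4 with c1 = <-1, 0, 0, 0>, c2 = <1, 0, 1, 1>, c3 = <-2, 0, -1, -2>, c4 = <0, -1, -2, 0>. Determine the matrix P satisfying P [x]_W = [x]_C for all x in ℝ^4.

[[1, 0, 1, -2], [-1, 0, 0, -1], [1, 0, 0, -2], [-1, 2, -1, 2]]

Take x = uj: its W-coordinates are the j-th standard unit vector, so P e_j — column j of P — equals [uj]_C.
u1 = c1 - c2 + c3 - c4, giving column 1 = <1, -1, 1, -1>; repeating for each j gives P = [[1, 0, 1, -2], [-1, 0, 0, -1], [1, 0, 0, -2], [-1, 2, -1, 2]].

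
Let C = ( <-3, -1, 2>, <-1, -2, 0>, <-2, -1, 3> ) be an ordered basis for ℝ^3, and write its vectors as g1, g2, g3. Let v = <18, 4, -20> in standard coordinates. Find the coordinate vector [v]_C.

<-4, 2, -4>

We seek scalars with c_1 g1 + ... + c_3 g3 = v; equivalently solve M c = v where the columns of M are g1, ..., g3.
Row-reducing the augmented matrix [M | v] gives c = (-4, 2, -4).
Check: -4g1 + 2g2 - 4g3 = <18, 4, -20>.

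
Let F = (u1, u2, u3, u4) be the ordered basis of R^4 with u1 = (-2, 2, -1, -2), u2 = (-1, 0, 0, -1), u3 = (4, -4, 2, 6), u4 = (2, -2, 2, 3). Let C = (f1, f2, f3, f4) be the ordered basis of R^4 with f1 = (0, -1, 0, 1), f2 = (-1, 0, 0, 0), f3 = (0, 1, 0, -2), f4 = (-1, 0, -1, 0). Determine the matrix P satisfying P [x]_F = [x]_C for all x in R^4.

[[-2, 1, 2, 1], [1, 1, -2, 0], [0, 1, -2, -1], [1, 0, -2, -2]]

Take x = uj: its F-coordinates are the j-th standard unit vector, so P e_j — column j of P — equals [uj]_C.
u1 = -2f1 + f2 + 0·f3 + f4, giving column 1 = (-2, 1, 0, 1); repeating for each j gives P = [[-2, 1, 2, 1], [1, 1, -2, 0], [0, 1, -2, -1], [1, 0, -2, -2]].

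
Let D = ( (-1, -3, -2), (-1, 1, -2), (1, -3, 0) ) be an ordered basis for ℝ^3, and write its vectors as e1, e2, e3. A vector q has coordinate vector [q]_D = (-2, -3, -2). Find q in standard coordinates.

By definition q = -2e1 - 3e2 - 2e3.
Summing componentwise gives (3, 9, 10).

(3, 9, 10)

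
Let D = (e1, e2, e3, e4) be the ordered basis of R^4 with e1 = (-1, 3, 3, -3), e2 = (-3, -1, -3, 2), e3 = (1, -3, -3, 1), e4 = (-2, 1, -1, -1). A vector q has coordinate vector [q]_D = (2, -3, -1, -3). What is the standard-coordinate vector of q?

By definition q = 2e1 - 3e2 - e3 - 3e4.
Summing componentwise gives (12, 9, 21, -10).

(12, 9, 21, -10)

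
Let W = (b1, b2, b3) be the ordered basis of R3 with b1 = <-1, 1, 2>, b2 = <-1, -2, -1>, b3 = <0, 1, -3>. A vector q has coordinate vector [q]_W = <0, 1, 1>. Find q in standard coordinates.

<-1, -1, -4>

By definition q = 0·b1 + b2 + b3.
Summing componentwise gives <-1, -1, -4>.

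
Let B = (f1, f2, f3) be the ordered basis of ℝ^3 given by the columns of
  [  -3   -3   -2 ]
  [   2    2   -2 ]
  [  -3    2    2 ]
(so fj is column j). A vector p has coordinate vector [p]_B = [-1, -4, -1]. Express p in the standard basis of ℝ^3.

[17, -8, -7]

The coordinates say p = -f1 - 4f2 - f3; adding the scaled basis vectors gives [17, -8, -7].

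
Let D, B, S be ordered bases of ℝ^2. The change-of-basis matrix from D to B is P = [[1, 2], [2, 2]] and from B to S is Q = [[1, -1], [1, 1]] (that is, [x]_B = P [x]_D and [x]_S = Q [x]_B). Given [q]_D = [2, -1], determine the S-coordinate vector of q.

[-2, 2]

Apply P to get B-coordinates [0, 2], then Q to get S-coordinates.
The result is [q]_S = [-2, 2].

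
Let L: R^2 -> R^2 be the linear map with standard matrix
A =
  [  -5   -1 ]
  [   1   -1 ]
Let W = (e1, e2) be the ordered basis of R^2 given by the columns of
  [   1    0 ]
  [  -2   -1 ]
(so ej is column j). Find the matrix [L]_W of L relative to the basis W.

[[-3, 1], [3, -3]]

Let P have columns e1, e2. Then [L]_W = P^(-1) A P.
Here det P = -1, so P^(-1) is integer; computing A P first and then P^(-1)(A P) gives [[-3, 1], [3, -3]].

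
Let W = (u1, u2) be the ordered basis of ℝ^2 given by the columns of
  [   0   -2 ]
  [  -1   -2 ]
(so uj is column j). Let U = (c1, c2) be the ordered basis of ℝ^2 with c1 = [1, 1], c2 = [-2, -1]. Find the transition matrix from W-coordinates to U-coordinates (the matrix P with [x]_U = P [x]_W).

Take x = uj: its W-coordinates are the j-th standard unit vector, so P e_j — column j of P — equals [uj]_U.
u1 = -2c1 - c2, giving column 1 = [-2, -1]; repeating for each j gives P = [[-2, -2], [-1, 0]].

[[-2, -2], [-1, 0]]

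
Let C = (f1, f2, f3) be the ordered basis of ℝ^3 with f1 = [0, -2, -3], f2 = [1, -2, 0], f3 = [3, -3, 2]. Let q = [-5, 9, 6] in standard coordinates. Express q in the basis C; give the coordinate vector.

Write q = c_1 f1 + ... + c_3 f3 and solve for the c_i.
Solving this 3x3 system gives c = (-4, 4, -3).
Check: -4f1 + 4f2 - 3f3 = [-5, 9, 6].

[-4, 4, -3]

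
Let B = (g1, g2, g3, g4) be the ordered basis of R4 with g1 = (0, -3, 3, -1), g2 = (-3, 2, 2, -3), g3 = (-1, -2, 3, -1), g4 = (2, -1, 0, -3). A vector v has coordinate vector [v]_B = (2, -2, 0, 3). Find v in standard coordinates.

By definition v = 2g1 - 2g2 + 0·g3 + 3g4.
Summing componentwise gives (12, -13, 2, -5).

(12, -13, 2, -5)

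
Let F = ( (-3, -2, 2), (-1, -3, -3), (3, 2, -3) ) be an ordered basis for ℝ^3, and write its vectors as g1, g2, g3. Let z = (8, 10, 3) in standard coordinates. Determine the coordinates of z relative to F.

(-3, -2, -1)

We seek scalars with c_1 g1 + ... + c_3 g3 = z; equivalently solve M c = z where the columns of M are g1, ..., g3.
Solving this 3x3 system gives c = (-3, -2, -1).
Check: -3g1 - 2g2 - g3 = (8, 10, 3).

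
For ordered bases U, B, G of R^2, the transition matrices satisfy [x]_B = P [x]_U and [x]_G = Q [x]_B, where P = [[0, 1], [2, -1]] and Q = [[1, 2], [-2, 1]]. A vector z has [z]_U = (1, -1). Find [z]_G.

Apply P to get B-coordinates (-1, 3), then Q to get G-coordinates.
The result is [z]_G = (5, 5).

(5, 5)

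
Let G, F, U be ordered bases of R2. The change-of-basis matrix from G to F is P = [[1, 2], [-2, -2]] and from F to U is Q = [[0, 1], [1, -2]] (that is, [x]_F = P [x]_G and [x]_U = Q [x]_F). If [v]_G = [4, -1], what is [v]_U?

First [v]_F = P [v]_G = [2, -6].
Then [v]_U = Q [v]_F = [-6, 14].

[-6, 14]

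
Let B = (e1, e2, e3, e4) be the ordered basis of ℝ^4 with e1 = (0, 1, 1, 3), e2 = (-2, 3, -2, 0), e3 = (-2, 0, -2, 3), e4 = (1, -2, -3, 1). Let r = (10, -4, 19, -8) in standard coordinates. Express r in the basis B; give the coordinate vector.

We seek scalars with c_1 e1 + ... + c_4 e4 = r; equivalently solve M c = r where the columns of M are e1, ..., e4.
Row-reducing the augmented matrix [M | r] gives c = (1, -3, -3, -2).
Check: e1 - 3e2 - 3e3 - 2e4 = (10, -4, 19, -8).

(1, -3, -3, -2)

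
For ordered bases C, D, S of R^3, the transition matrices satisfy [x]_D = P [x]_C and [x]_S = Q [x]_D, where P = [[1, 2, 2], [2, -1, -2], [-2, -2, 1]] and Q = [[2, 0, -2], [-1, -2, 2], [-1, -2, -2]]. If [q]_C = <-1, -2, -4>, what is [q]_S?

Apply P to get D-coordinates <-13, 8, 2>, then Q to get S-coordinates.
The result is [q]_S = <-30, 1, -7>.

<-30, 1, -7>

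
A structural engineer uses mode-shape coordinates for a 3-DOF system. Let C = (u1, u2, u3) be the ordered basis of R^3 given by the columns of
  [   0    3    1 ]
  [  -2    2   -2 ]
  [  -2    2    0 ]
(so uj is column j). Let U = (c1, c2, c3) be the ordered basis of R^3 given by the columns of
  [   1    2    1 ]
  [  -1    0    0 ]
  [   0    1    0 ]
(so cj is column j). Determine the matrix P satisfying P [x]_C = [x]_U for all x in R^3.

[[2, -2, 2], [-2, 2, 0], [2, 1, -1]]

Column j of P is [uj]_U, since P maps C-coordinates to U-coordinates.
Expressing u1 in U: u1 = 2c1 - 2c2 + 2c3, so column 1 of P is [2, -2, 2].
Doing the same for each uj gives P = [[2, -2, 2], [-2, 2, 0], [2, 1, -1]].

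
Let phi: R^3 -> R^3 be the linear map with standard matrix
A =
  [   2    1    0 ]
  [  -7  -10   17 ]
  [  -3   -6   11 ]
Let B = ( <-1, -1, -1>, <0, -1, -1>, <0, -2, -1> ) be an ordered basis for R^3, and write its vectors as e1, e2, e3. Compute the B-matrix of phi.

[[3, 1, 2], [1, 2, -1], [-2, 2, -2]]

Let P have columns e1, ..., e3. Then [phi]_B = P^(-1) A P.
Here det P = 1, so P^(-1) is integer; computing A P first and then P^(-1)(A P) gives [[3, 1, 2], [1, 2, -1], [-2, 2, -2]].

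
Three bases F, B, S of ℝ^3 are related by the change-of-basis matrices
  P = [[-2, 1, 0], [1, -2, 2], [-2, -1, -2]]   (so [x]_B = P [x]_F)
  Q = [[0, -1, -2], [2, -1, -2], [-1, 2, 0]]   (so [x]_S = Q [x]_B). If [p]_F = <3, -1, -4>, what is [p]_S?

<-3, -17, 1>

Composing the changes, [p]_S = Q P [p]_F.
Q P = [[3, 4, 2], [-1, 6, 2], [4, -5, 4]]; applying this to <3, -1, -4> gives <-3, -17, 1>.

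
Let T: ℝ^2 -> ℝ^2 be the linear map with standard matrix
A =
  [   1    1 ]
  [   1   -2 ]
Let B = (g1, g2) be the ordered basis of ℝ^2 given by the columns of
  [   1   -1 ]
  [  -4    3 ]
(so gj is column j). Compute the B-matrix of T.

The j-th column of [T]_B is [T(gj)]_B.
T(g1) = A g1 = (-3, 9) = 0·g1 + 3g2, so column 1 is (0, 3).
Repeating for g2 and assembling the columns gives [[0, 1], [3, -1]].

[[0, 1], [3, -1]]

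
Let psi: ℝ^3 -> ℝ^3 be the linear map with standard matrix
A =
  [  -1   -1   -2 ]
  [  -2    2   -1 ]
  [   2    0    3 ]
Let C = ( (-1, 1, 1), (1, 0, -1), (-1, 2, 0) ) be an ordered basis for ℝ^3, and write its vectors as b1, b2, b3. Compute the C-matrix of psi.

[[1, -1, 0], [0, 0, 2], [1, 0, 3]]

Let P have columns b1, ..., b3. Then [psi]_C = P^(-1) A P.
Here det P = 1, so P^(-1) is integer; computing A P first and then P^(-1)(A P) gives [[1, -1, 0], [0, 0, 2], [1, 0, 3]].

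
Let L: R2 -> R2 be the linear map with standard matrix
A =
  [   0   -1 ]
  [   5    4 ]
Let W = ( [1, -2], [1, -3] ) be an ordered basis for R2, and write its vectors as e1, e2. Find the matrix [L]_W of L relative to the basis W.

Let P have columns e1, e2. Then [L]_W = P^(-1) A P.
Here det P = -1, so P^(-1) is integer; computing A P first and then P^(-1)(A P) gives [[3, 2], [-1, 1]].

[[3, 2], [-1, 1]]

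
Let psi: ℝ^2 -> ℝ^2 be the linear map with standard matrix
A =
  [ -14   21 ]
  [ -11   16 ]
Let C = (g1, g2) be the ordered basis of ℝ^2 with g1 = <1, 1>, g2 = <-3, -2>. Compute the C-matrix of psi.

The j-th column of [psi]_C is [psi(gj)]_C.
psi(g1) = A g1 = <7, 5> = g1 - 2g2, so column 1 is <1, -2>.
Repeating for g2 and assembling the columns gives [[1, 3], [-2, 1]].

[[1, 3], [-2, 1]]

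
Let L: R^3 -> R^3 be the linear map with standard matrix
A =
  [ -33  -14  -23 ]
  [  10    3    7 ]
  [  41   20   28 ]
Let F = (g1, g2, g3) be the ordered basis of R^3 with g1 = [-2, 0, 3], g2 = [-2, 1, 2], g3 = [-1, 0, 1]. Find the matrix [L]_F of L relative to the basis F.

The j-th column of [L]_F is [L(gj)]_F.
L(g1) = A g1 = [-3, 1, 2] = -g1 + g2 + 3g3, so column 1 is [-1, 1, 3].
Repeating for g2, g3 and assembling the columns gives [[-1, 0, -3], [1, -3, -3], [3, 0, 2]].

[[-1, 0, -3], [1, -3, -3], [3, 0, 2]]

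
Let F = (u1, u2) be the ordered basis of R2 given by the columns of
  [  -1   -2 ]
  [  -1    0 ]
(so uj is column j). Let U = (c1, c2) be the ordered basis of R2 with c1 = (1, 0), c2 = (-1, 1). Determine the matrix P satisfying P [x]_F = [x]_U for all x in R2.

[[-2, -2], [-1, 0]]

Take x = uj: its F-coordinates are the j-th standard unit vector, so P e_j — column j of P — equals [uj]_U.
u1 = -2c1 - c2, giving column 1 = (-2, -1); repeating for each j gives P = [[-2, -2], [-1, 0]].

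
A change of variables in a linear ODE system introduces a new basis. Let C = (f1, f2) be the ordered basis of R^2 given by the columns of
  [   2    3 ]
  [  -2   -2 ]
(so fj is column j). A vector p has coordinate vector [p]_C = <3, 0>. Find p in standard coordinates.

By definition p = 3f1 + 0·f2.
Summing componentwise gives <6, -6>.

<6, -6>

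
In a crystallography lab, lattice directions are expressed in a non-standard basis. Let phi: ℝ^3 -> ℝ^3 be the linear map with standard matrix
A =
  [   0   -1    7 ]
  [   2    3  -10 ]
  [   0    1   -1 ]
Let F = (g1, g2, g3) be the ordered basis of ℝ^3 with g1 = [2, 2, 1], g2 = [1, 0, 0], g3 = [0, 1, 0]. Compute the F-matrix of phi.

Let P have columns g1, ..., g3. Then [phi]_F = P^(-1) A P.
Here det P = 1, so P^(-1) is integer; computing A P first and then P^(-1)(A P) gives [[1, 0, 1], [3, 0, -3], [-2, 2, 1]].

[[1, 0, 1], [3, 0, -3], [-2, 2, 1]]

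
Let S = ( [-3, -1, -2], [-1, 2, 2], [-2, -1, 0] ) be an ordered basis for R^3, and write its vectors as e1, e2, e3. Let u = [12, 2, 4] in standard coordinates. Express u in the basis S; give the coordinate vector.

Write u = c_1 e1 + ... + c_3 e3 and solve for the c_i.
Solving this 3x3 system gives c = (-3, -1, -1).
Check: -3e1 - e2 - e3 = [12, 2, 4].

[-3, -1, -1]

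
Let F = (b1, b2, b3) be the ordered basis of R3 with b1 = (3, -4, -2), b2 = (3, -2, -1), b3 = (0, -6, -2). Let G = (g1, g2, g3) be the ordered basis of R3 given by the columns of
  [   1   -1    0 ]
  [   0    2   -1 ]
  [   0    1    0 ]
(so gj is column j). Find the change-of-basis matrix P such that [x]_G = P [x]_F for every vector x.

Column j of P is [bj]_G, since P maps F-coordinates to G-coordinates.
Expressing b1 in G: b1 = g1 - 2g2 + 0·g3, so column 1 of P is (1, -2, 0).
Doing the same for each bj gives P = [[1, 2, -2], [-2, -1, -2], [0, 0, 2]].

[[1, 2, -2], [-2, -1, -2], [0, 0, 2]]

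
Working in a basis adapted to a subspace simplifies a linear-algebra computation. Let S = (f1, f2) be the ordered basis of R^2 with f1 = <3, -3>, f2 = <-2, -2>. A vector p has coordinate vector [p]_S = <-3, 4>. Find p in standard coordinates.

<-17, 1>

By definition p = -3f1 + 4f2.
Summing componentwise gives <-17, 1>.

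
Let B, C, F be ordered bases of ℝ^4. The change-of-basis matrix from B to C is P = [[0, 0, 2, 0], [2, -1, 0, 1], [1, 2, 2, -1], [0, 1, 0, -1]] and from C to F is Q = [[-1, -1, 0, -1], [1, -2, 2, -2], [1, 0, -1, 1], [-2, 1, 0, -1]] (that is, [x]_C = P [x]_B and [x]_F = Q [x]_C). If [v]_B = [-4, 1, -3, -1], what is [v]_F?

Apply P to get C-coordinates [-6, -10, -7, 2], then Q to get F-coordinates.
The result is [v]_F = [14, -4, 3, 0].

[14, -4, 3, 0]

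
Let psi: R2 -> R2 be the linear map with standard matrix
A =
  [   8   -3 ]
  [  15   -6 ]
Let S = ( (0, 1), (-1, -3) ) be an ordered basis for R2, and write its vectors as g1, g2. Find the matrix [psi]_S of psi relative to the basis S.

[[3, 0], [3, -1]]

The j-th column of [psi]_S is [psi(gj)]_S.
psi(g1) = A g1 = (-3, -6) = 3g1 + 3g2, so column 1 is (3, 3).
Repeating for g2 and assembling the columns gives [[3, 0], [3, -1]].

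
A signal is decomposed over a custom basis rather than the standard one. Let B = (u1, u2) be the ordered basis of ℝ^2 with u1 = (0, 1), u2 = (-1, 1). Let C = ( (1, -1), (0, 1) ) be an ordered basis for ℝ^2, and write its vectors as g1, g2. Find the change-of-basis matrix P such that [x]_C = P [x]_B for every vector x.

[[0, -1], [1, 0]]

Let M have columns uj and N have columns gj. Then for every x, N [x]_C = x = M [x]_B, so P = N^(-1) M.
Since det N = 1, N^(-1) has integer entries; multiplying gives P = [[0, -1], [1, 0]].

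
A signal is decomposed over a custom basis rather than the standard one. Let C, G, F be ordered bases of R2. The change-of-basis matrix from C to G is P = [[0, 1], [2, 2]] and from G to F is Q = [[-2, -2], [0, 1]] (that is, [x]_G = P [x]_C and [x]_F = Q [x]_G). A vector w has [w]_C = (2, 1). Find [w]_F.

(-14, 6)

Composing the changes, [w]_F = Q P [w]_C.
Q P = [[-4, -6], [2, 2]]; applying this to (2, 1) gives (-14, 6).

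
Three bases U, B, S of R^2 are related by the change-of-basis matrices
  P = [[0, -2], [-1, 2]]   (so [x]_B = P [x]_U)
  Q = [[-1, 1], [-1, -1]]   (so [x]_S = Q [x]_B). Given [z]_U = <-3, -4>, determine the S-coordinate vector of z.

<-13, -3>

Composing the changes, [z]_S = Q P [z]_U.
Q P = [[-1, 4], [1, 0]]; applying this to <-3, -4> gives <-13, -3>.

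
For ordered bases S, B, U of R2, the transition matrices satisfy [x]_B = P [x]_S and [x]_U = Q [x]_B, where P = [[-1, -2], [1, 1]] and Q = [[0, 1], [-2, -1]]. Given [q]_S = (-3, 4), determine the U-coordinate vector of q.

Composing the changes, [q]_U = Q P [q]_S.
Q P = [[1, 1], [1, 3]]; applying this to (-3, 4) gives (1, 9).

(1, 9)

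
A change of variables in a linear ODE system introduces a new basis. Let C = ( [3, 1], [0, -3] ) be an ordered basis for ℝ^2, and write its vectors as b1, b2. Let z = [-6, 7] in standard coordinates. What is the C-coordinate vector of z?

[z]_C is the unique c with M c = z, where M has columns b1, b2.
System: 3c_1 + 0c_2 = -6, c_1 - 3c_2 = 7; solving gives c_1 = -2, c_2 = -3.
Check: -2b1 - 3b2 = [-6, 7].

[-2, -3]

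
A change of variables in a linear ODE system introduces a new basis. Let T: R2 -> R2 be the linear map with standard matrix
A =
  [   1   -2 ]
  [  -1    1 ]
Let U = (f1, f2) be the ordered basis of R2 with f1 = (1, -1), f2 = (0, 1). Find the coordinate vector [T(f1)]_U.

(3, 1)

Column 1 of [T]_U is the U-coordinate vector of T(f1).
In standard coordinates T(f1) = A f1 = (3, -2).
Converting to U: (3, -2) = 3f1 + f2, so the coordinate vector is (3, 1).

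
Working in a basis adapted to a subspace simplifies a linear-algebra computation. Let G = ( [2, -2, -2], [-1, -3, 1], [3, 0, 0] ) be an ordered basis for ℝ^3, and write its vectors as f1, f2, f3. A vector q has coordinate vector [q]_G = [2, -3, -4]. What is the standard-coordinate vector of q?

The coordinates say q = 2f1 - 3f2 - 4f3; adding the scaled basis vectors gives [-5, 5, -7].

[-5, 5, -7]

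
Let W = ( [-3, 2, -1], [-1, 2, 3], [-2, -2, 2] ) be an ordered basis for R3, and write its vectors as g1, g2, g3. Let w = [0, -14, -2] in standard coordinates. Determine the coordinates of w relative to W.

Write w = c_1 g1 + ... + c_3 g3 and solve for the c_i.
Row-reducing the augmented matrix [M | w] gives c = (-1, -3, 3).
Check: -g1 - 3g2 + 3g3 = [0, -14, -2].

[-1, -3, 3]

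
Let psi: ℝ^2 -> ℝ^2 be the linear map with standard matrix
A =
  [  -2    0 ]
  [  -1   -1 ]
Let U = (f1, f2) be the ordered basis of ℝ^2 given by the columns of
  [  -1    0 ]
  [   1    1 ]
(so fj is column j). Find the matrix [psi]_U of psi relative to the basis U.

Let P have columns f1, f2. Then [psi]_U = P^(-1) A P.
Here det P = -1, so P^(-1) is integer; computing A P first and then P^(-1)(A P) gives [[-2, 0], [2, -1]].

[[-2, 0], [2, -1]]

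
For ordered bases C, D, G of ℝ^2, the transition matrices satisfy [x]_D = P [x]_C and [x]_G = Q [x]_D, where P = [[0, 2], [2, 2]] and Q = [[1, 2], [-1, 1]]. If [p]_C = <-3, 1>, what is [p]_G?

<-6, -6>

Apply P to get D-coordinates <2, -4>, then Q to get G-coordinates.
The result is [p]_G = <-6, -6>.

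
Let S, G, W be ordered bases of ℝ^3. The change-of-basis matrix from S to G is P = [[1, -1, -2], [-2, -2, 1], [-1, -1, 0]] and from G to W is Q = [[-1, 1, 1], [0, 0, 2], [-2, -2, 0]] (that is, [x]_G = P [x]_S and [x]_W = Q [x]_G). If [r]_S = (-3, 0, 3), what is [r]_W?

First [r]_G = P [r]_S = (-9, 9, 3).
Then [r]_W = Q [r]_G = (21, 6, 0).

(21, 6, 0)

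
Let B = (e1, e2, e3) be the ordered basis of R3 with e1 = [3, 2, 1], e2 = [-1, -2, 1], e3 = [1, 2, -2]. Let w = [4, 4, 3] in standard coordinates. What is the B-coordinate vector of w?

Write w = c_1 e1 + ... + c_3 e3 and solve for the c_i.
Gaussian elimination on [M | w] yields c = (1, -4, -3).
Check: e1 - 4e2 - 3e3 = [4, 4, 3].

[1, -4, -3]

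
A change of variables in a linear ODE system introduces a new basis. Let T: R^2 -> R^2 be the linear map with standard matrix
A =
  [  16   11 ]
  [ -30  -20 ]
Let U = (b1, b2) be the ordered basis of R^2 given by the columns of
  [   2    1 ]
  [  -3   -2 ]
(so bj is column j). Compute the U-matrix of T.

The j-th column of [T]_U is [T(bj)]_U.
T(b1) = A b1 = [-1, 0] = -2b1 + 3b2, so column 1 is [-2, 3].
Repeating for b2 and assembling the columns gives [[-2, -2], [3, -2]].

[[-2, -2], [3, -2]]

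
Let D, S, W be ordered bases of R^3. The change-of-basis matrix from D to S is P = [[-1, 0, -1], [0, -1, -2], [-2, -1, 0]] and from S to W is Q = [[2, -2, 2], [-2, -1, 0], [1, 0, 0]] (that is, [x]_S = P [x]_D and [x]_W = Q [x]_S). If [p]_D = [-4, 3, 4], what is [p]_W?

Apply P to get S-coordinates [0, -11, 5], then Q to get W-coordinates.
The result is [p]_W = [32, 11, 0].

[32, 11, 0]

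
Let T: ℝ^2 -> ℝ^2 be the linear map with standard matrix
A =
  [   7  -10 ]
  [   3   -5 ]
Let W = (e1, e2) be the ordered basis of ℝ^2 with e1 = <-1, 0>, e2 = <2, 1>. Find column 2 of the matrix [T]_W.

<-2, 1>

Compute T(e2) = A e2 = <4, 1> in standard coordinates.
Then write this in W-coordinates: solve for y in y_1 e1 + y_2 e2 = <4, 1>.
This gives y = <-2, 1>, which is column 2 of [T]_W.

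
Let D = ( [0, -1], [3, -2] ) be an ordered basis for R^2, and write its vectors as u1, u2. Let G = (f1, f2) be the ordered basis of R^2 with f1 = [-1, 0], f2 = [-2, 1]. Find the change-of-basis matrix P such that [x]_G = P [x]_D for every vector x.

Let M have columns uj and N have columns fj. Then for every x, N [x]_G = x = M [x]_D, so P = N^(-1) M.
Since det N = -1, N^(-1) has integer entries; multiplying gives P = [[2, 1], [-1, -2]].

[[2, 1], [-1, -2]]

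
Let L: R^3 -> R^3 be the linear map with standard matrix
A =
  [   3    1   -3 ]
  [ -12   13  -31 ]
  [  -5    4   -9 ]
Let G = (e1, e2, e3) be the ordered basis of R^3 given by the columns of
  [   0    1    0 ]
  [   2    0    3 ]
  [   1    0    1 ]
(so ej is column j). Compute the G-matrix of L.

[[2, -3, 1], [-1, 3, 0], [-3, -2, 2]]

With P the matrix whose columns are e1, ..., e3, [L]_G = P^(-1) A P.
Column by column: L(e1) = A e1 = [-1, -5, -1]; its G-coordinates [2, -1, -3] give column 1.
Continuing for each basis vector yields [L]_G = [[2, -3, 1], [-1, 3, 0], [-3, -2, 2]].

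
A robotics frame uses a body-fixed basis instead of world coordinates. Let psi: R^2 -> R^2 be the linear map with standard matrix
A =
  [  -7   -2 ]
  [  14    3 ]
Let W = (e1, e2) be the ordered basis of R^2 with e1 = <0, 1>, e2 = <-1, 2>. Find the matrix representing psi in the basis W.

The j-th column of [psi]_W is [psi(ej)]_W.
psi(e1) = A e1 = <-2, 3> = -e1 + 2e2, so column 1 is <-1, 2>.
Repeating for e2 and assembling the columns gives [[-1, -2], [2, -3]].

[[-1, -2], [2, -3]]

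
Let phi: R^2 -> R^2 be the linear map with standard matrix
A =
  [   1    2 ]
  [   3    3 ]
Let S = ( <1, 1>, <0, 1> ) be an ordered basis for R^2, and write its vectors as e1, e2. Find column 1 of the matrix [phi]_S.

<3, 3>

Compute phi(e1) = A e1 = <3, 6> in standard coordinates.
Then write this in S-coordinates: solve for y in y_1 e1 + y_2 e2 = <3, 6>.
This gives y = <3, 3>, which is column 1 of [phi]_S.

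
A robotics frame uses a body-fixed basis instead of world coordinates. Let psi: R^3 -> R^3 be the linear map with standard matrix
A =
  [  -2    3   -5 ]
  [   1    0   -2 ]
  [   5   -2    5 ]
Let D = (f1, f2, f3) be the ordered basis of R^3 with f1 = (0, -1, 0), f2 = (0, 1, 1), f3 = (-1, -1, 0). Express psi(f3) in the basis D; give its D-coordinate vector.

(-3, -3, 1)

Column 3 of [psi]_D is the D-coordinate vector of psi(f3).
In standard coordinates psi(f3) = A f3 = (-1, -1, -3).
Converting to D: (-1, -1, -3) = -3f1 - 3f2 + f3, so the coordinate vector is (-3, -3, 1).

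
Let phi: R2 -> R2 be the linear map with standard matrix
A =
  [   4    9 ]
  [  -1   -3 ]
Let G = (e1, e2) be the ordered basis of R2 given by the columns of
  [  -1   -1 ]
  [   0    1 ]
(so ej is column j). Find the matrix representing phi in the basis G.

The j-th column of [phi]_G is [phi(ej)]_G.
phi(e1) = A e1 = (-4, 1) = 3e1 + e2, so column 1 is (3, 1).
Repeating for e2 and assembling the columns gives [[3, -3], [1, -2]].

[[3, -3], [1, -2]]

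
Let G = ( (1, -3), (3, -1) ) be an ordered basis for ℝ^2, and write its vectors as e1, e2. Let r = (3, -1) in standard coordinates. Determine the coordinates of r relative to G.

(0, 1)

We seek scalars with c_1 e1 + c_2 e2 = r; equivalently solve M c = r where the columns of M are e1, e2.
System: c_1 + 3c_2 = 3, -3c_1 - c_2 = -1; solving gives c_1 = 0, c_2 = 1.
Check: 0·e1 + e2 = (3, -1).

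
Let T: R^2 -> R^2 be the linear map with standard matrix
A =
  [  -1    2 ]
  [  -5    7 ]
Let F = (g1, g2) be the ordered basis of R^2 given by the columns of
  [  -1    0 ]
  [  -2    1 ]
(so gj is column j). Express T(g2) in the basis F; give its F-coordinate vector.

[-2, 3]

Compute T(g2) = A g2 = [2, 7] in standard coordinates.
Then write this in F-coordinates: solve for y in y_1 g1 + y_2 g2 = [2, 7].
This gives y = [-2, 3], which is column 2 of [T]_F.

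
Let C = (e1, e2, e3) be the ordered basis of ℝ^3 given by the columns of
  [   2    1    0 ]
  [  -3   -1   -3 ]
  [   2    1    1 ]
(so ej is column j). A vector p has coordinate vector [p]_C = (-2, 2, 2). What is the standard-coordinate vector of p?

The coordinates say p = -2e1 + 2e2 + 2e3; adding the scaled basis vectors gives (-2, -2, 0).

(-2, -2, 0)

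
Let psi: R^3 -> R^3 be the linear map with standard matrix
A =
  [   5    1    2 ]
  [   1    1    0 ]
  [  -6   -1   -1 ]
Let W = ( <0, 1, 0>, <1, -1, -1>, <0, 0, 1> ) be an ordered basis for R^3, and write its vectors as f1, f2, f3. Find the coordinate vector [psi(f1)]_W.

<2, 1, 0>

Compute psi(f1) = A f1 = <1, 1, -1> in standard coordinates.
Then write this in W-coordinates: solve for y in y_1 f1 + ... + y_3 f3 = <1, 1, -1>.
This gives y = <2, 1, 0>, which is column 1 of [psi]_W.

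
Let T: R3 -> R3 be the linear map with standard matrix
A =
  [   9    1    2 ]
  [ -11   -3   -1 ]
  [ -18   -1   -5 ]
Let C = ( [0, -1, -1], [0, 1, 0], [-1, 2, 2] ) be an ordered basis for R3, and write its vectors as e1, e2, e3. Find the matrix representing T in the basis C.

The j-th column of [T]_C is [T(ej)]_C.
T(e1) = A e1 = [-3, 4, 6] = 0·e1 - 2e2 + 3e3, so column 1 is [0, -2, 3].
Repeating for e2, e3 and assembling the columns gives [[0, -1, 0], [-2, -2, -3], [3, -1, 3]].

[[0, -1, 0], [-2, -2, -3], [3, -1, 3]]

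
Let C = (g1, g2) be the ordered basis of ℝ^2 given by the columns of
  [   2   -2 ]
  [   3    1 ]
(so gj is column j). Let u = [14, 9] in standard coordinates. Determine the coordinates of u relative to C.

[4, -3]

Write u = c_1 g1 + c_2 g2 and solve for the c_i.
System: 2c_1 - 2c_2 = 14, 3c_1 + c_2 = 9; solving gives c_1 = 4, c_2 = -3.
Check: 4g1 - 3g2 = [14, 9].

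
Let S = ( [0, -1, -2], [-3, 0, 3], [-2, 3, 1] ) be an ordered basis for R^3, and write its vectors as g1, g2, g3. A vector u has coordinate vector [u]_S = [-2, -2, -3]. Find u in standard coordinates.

[12, -7, -5]

The coordinates say u = -2g1 - 2g2 - 3g3; adding the scaled basis vectors gives [12, -7, -5].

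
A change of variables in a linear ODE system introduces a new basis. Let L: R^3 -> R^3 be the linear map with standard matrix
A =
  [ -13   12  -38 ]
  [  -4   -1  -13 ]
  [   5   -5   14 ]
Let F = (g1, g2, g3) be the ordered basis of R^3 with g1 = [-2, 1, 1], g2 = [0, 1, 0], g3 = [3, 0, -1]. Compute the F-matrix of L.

Let P have columns g1, ..., g3. Then [L]_F = P^(-1) A P.
Here det P = -1, so P^(-1) is integer; computing A P first and then P^(-1)(A P) gives [[-3, -3, 2], [-3, 2, -1], [-2, 2, 1]].

[[-3, -3, 2], [-3, 2, -1], [-2, 2, 1]]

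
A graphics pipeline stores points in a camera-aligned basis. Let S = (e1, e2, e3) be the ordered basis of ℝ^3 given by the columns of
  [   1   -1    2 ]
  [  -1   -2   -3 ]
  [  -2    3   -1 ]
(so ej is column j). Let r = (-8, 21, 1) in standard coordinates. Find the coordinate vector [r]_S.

(-3, -3, -4)

We seek scalars with c_1 e1 + ... + c_3 e3 = r; equivalently solve M c = r where the columns of M are e1, ..., e3.
Gaussian elimination on [M | r] yields c = (-3, -3, -4).
Check: -3e1 - 3e2 - 4e3 = (-8, 21, 1).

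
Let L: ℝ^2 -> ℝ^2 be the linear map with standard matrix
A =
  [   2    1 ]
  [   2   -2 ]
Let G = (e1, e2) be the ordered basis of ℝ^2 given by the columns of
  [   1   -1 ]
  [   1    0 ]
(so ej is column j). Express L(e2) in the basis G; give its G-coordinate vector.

Compute L(e2) = A e2 = [-2, -2] in standard coordinates.
Then write this in G-coordinates: solve for y in y_1 e1 + y_2 e2 = [-2, -2].
This gives y = [-2, 0], which is column 2 of [L]_G.

[-2, 0]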